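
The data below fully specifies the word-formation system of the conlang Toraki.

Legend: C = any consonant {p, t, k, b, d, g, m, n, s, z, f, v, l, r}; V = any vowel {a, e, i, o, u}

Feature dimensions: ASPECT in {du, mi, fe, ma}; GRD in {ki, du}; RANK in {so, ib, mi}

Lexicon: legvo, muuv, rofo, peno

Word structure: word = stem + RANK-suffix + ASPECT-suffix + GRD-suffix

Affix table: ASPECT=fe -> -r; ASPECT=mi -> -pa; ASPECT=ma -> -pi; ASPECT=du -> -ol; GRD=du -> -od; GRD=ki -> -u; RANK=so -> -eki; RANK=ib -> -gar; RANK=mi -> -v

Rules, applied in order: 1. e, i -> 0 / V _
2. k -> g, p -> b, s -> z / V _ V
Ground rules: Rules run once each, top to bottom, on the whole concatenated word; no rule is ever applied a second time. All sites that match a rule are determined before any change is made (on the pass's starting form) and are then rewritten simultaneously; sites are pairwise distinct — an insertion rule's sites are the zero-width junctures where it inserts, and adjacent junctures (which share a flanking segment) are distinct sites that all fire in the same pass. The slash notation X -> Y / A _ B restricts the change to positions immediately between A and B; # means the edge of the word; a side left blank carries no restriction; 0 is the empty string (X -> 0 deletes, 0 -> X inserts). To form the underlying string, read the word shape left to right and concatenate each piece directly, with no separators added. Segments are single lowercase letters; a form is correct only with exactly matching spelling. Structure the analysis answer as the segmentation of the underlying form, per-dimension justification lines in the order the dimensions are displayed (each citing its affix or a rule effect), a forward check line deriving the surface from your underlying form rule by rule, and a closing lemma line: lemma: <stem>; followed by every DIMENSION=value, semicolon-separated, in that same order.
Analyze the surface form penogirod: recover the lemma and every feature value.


underlying: peno-eki-r-od
ASPECT=fe - signalled by the affix -r
GRD=du - signalled by the affix -od
RANK=so - signalled by the affix -eki
check: penoekirod -> penokirod -> penogirod
lemma: peno; ASPECT=fe; GRD=du; RANK=so


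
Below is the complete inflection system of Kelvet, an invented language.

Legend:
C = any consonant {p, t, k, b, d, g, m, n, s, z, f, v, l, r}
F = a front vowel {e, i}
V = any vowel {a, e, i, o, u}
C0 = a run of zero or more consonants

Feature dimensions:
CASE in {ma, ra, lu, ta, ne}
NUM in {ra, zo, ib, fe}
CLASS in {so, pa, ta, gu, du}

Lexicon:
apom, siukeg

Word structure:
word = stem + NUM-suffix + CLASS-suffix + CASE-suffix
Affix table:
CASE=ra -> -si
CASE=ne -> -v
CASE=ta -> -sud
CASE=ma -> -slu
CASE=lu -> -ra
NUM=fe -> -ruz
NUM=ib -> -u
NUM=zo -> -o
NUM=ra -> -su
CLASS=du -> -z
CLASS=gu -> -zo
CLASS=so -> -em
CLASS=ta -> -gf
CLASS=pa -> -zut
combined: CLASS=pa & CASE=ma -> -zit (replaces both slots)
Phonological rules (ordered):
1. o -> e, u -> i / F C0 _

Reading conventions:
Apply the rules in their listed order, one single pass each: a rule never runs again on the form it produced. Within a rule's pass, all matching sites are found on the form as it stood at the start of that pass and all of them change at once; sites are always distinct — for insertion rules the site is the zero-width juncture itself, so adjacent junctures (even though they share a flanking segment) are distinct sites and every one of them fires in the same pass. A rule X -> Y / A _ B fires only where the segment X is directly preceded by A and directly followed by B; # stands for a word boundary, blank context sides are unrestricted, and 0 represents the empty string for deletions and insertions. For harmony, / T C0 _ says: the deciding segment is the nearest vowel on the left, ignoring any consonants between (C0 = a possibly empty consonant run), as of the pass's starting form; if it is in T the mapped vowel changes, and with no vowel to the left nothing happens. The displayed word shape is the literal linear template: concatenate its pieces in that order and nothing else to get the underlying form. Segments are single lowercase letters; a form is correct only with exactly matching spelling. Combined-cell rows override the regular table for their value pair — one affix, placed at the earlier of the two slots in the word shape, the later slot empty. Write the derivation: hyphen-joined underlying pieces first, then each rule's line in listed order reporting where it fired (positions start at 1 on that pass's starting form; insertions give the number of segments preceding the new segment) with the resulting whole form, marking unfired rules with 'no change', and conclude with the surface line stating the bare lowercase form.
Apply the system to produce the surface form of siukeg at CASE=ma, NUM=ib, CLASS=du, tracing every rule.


underlying: siukeg-u-z-slu
1. o -> e, u -> i / F C0 _: fires at position(s) 3, 7: siikegizslu
surface: siikegizslu


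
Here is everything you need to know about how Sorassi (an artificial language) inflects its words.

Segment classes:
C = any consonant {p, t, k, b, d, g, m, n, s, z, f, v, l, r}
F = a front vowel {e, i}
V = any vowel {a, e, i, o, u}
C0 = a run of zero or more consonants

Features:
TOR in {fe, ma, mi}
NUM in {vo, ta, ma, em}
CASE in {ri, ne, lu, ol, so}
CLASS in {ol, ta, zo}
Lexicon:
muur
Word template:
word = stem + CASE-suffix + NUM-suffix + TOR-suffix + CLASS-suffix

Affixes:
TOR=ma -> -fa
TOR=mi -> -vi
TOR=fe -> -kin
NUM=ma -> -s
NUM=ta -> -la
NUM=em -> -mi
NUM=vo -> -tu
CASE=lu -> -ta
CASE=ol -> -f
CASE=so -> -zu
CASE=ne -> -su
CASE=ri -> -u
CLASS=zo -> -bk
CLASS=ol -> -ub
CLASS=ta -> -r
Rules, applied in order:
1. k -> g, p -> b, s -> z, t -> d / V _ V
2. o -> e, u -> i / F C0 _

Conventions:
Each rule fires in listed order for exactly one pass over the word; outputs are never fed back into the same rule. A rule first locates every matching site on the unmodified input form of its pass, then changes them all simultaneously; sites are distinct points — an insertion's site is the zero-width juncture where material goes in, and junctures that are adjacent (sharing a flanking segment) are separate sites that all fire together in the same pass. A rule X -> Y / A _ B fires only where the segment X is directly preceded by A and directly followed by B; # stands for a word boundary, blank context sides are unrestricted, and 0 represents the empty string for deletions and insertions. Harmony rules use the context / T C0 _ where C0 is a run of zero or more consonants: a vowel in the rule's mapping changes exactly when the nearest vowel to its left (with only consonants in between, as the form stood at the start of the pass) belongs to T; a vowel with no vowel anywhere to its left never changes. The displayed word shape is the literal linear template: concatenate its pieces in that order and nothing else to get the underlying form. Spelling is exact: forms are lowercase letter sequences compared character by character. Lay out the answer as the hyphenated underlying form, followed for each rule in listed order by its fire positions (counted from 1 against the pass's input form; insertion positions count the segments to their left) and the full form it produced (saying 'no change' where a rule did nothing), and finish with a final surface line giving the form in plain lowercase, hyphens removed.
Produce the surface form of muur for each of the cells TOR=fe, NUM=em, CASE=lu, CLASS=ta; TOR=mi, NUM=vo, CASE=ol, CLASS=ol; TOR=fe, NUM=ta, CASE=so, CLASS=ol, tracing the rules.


cell TOR=fe, NUM=em, CASE=lu, CLASS=ta:
underlying: muur-ta-mi-kin-r
1. k -> g, p -> b, s -> z, t -> d / V _ V: fires at position(s) 9: muurtamiginr
2. o -> e, u -> i / F C0 _: no change
surface: muurtamiginr

cell TOR=mi, NUM=vo, CASE=ol, CLASS=ol:
underlying: muur-f-tu-vi-ub
1. k -> g, p -> b, s -> z, t -> d / V _ V: no change
2. o -> e, u -> i / F C0 _: fires at position(s) 10: muurftuviib
surface: muurftuviib

cell TOR=fe, NUM=ta, CASE=so, CLASS=ol:
underlying: muur-zu-la-kin-ub
1. k -> g, p -> b, s -> z, t -> d / V _ V: fires at position(s) 9: muurzulaginub
2. o -> e, u -> i / F C0 _: fires at position(s) 12: muurzulaginib
surface: muurzulaginib


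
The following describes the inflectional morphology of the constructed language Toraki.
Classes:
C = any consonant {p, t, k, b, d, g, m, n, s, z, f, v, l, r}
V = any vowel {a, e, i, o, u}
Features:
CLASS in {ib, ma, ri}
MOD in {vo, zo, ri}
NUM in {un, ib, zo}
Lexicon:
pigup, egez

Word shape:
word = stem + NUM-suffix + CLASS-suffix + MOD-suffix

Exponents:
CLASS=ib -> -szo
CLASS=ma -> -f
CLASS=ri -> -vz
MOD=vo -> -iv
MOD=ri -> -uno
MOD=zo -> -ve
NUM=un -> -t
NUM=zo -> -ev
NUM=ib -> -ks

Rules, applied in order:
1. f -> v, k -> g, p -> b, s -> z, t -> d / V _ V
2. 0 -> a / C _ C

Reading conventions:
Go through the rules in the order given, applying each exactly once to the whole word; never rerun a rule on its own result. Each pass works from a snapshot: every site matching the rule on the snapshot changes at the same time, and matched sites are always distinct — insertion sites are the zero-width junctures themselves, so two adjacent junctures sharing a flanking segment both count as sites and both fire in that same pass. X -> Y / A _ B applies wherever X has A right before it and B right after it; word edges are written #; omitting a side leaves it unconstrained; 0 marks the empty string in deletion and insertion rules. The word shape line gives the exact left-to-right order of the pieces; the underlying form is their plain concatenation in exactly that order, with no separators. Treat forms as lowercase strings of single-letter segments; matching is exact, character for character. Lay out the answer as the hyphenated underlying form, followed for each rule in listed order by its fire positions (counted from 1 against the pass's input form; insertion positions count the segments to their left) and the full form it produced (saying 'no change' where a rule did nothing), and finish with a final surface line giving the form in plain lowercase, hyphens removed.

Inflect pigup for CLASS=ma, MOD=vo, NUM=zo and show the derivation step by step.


underlying: pigup-ev-f-iv
1. f -> v, k -> g, p -> b, s -> z, t -> d / V _ V: fires at position(s) 5: pigubevfiv
2. 0 -> a / C _ C: inserts after position(s) 7: pigubevafiv
surface: pigubevafiv


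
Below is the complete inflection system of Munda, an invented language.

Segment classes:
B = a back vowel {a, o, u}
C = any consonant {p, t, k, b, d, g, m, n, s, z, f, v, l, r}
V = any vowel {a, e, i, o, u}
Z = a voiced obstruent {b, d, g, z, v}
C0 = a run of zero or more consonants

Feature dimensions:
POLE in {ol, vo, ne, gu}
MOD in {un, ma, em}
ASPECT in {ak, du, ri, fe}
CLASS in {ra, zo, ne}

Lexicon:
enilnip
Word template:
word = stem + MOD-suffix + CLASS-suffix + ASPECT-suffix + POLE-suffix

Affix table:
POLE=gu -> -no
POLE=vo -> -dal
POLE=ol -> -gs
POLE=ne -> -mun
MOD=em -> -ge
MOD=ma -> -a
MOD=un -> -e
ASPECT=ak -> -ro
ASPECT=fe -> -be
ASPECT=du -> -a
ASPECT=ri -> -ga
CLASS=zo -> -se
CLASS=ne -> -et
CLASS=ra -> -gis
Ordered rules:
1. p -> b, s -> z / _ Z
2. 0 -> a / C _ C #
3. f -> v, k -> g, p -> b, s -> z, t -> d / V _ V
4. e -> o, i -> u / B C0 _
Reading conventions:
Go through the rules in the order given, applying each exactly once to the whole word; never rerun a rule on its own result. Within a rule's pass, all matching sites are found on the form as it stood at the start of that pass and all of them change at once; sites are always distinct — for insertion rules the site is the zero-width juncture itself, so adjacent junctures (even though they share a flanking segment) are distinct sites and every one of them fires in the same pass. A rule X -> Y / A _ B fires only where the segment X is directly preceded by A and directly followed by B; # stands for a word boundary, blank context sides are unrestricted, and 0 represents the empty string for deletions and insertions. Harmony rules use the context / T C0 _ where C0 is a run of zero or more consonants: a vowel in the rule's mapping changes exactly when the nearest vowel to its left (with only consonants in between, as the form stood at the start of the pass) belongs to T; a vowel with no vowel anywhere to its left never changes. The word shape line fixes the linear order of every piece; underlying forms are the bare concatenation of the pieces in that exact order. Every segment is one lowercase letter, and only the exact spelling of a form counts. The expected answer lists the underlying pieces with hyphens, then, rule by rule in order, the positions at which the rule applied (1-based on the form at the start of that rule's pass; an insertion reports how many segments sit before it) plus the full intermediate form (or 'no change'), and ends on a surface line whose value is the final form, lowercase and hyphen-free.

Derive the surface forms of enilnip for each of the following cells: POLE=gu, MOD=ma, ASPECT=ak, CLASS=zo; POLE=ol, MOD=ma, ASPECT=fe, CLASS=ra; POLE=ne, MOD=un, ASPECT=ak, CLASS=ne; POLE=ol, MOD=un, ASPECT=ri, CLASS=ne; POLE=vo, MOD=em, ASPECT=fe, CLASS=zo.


cell POLE=gu, MOD=ma, ASPECT=ak, CLASS=zo:
underlying: enilnip-a-se-ro-no
1. p -> b, s -> z / _ Z: no change
2. 0 -> a / C _ C #: no change
3. f -> v, k -> g, p -> b, s -> z, t -> d / V _ V: fires at position(s) 7, 9: enilnibazerono
4. e -> o, i -> u / B C0 _: fires at position(s) 10: enilnibazorono
surface: enilnibazorono

cell POLE=ol, MOD=ma, ASPECT=fe, CLASS=ra:
underlying: enilnip-a-gis-be-gs
1. p -> b, s -> z / _ Z: fires at position(s) 11: enilnipagizbegs
2. 0 -> a / C _ C #: inserts after position(s) 14: enilnipagizbegas
3. f -> v, k -> g, p -> b, s -> z, t -> d / V _ V: fires at position(s) 7: enilnibagizbegas
4. e -> o, i -> u / B C0 _: fires at position(s) 10: enilnibaguzbegas
surface: enilnibaguzbegas

cell POLE=ne, MOD=un, ASPECT=ak, CLASS=ne:
underlying: enilnip-e-et-ro-mun
1. p -> b, s -> z / _ Z: no change
2. 0 -> a / C _ C #: no change
3. f -> v, k -> g, p -> b, s -> z, t -> d / V _ V: fires at position(s) 7: enilnibeetromun
4. e -> o, i -> u / B C0 _: no change
surface: enilnibeetromun

cell POLE=ol, MOD=un, ASPECT=ri, CLASS=ne:
underlying: enilnip-e-et-ga-gs
1. p -> b, s -> z / _ Z: no change
2. 0 -> a / C _ C #: inserts after position(s) 13: enilnipeetgagas
3. f -> v, k -> g, p -> b, s -> z, t -> d / V _ V: fires at position(s) 7: enilnibeetgagas
4. e -> o, i -> u / B C0 _: no change
surface: enilnibeetgagas

cell POLE=vo, MOD=em, ASPECT=fe, CLASS=zo:
underlying: enilnip-ge-se-be-dal
1. p -> b, s -> z / _ Z: fires at position(s) 7: enilnibgesebedal
2. 0 -> a / C _ C #: no change
3. f -> v, k -> g, p -> b, s -> z, t -> d / V _ V: fires at position(s) 10: enilnibgezebedal
4. e -> o, i -> u / B C0 _: no change
surface: enilnibgezebedal


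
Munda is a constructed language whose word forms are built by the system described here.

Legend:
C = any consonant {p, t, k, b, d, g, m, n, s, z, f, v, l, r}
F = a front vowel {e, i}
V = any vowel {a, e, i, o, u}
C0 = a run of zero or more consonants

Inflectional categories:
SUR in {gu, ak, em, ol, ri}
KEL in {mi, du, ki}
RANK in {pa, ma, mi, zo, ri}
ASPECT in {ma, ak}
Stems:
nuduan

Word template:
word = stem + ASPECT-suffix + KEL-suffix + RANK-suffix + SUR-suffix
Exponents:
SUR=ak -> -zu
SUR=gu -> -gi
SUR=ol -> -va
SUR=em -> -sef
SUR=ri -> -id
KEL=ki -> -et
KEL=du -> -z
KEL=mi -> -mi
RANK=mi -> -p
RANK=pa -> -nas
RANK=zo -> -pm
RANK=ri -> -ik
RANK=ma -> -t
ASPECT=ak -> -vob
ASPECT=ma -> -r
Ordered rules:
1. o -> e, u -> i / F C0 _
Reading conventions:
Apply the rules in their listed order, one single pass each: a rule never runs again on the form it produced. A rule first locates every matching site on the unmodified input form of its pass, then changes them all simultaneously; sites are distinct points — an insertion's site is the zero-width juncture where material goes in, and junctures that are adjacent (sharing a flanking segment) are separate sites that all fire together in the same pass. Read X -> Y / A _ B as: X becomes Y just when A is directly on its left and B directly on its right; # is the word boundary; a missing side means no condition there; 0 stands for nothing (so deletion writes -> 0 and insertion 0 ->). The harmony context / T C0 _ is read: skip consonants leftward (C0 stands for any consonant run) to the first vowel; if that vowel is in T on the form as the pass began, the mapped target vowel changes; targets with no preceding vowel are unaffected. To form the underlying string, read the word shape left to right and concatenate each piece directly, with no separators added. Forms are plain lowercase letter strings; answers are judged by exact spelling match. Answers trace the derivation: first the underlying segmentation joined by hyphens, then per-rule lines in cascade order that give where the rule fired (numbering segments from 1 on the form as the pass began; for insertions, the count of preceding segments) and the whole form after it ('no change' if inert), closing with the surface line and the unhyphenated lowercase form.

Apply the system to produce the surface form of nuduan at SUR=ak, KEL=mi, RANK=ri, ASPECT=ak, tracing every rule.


underlying: nuduan-vob-mi-ik-zu
1. o -> e, u -> i / F C0 _: fires at position(s) 15: nuduanvobmiikzi
surface: nuduanvobmiikzi


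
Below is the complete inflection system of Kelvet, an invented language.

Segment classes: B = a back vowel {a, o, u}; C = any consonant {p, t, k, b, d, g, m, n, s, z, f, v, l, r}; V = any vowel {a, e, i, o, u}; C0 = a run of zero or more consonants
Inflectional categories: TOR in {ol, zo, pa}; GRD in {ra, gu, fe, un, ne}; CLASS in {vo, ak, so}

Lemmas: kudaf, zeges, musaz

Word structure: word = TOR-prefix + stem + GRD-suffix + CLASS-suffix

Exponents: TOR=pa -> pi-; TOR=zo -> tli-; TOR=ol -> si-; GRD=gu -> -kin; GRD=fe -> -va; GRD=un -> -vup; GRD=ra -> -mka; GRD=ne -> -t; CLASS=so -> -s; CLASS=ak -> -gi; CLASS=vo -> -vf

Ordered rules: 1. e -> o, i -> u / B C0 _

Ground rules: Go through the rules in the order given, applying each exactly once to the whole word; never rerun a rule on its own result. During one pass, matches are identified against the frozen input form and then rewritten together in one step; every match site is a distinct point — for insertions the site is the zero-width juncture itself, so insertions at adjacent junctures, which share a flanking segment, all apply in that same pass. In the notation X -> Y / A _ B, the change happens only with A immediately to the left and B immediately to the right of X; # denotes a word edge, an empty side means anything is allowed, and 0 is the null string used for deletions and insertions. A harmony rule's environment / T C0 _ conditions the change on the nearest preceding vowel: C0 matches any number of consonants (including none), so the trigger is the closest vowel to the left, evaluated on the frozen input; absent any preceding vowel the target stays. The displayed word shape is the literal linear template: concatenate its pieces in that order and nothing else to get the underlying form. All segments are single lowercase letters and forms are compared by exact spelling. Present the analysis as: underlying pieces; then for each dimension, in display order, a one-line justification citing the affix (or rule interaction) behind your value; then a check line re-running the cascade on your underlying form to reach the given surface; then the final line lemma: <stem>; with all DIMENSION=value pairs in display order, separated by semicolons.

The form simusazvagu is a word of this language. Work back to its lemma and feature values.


underlying: si-musaz-va-gi
TOR=ol - signalled by the affix si-
GRD=fe - signalled by the affix -va
CLASS=ak - signalled by the affix -gi
check: simusazvagi -> simusazvagu
lemma: musaz; TOR=ol; GRD=fe; CLASS=ak


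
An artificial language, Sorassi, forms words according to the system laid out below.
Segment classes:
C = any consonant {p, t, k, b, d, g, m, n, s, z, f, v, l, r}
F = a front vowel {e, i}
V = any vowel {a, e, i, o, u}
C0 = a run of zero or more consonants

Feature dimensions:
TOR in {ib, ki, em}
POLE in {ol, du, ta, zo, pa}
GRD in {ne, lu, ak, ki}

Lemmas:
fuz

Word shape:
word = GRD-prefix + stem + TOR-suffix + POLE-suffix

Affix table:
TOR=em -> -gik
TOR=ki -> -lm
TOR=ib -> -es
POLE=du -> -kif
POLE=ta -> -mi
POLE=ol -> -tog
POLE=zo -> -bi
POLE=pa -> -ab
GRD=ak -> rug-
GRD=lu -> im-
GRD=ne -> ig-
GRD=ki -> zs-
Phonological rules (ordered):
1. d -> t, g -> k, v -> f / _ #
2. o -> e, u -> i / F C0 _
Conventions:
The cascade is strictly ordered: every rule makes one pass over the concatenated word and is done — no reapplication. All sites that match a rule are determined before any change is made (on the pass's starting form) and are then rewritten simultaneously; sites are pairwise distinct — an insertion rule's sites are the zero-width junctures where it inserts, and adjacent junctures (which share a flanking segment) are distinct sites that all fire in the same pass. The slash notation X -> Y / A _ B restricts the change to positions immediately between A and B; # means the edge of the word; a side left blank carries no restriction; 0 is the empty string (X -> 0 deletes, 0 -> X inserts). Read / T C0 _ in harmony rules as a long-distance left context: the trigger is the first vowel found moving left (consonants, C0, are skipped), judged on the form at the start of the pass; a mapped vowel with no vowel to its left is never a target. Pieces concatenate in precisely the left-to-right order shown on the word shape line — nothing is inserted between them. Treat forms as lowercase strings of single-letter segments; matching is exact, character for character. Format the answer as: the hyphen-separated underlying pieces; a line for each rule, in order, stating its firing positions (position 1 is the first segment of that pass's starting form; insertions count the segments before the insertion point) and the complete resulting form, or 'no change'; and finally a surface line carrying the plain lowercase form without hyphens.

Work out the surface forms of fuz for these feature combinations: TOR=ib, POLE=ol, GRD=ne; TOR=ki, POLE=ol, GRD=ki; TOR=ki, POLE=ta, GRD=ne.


cell TOR=ib, POLE=ol, GRD=ne:
underlying: ig-fuz-es-tog
1. d -> t, g -> k, v -> f / _ #: fires at position(s) 10: igfuzestok
2. o -> e, u -> i / F C0 _: fires at position(s) 4, 9: igfizestek
surface: igfizestek

cell TOR=ki, POLE=ol, GRD=ki:
underlying: zs-fuz-lm-tog
1. d -> t, g -> k, v -> f / _ #: fires at position(s) 10: zsfuzlmtok
2. o -> e, u -> i / F C0 _: no change
surface: zsfuzlmtok

cell TOR=ki, POLE=ta, GRD=ne:
underlying: ig-fuz-lm-mi
1. d -> t, g -> k, v -> f / _ #: no change
2. o -> e, u -> i / F C0 _: fires at position(s) 4: igfizlmmi
surface: igfizlmmi


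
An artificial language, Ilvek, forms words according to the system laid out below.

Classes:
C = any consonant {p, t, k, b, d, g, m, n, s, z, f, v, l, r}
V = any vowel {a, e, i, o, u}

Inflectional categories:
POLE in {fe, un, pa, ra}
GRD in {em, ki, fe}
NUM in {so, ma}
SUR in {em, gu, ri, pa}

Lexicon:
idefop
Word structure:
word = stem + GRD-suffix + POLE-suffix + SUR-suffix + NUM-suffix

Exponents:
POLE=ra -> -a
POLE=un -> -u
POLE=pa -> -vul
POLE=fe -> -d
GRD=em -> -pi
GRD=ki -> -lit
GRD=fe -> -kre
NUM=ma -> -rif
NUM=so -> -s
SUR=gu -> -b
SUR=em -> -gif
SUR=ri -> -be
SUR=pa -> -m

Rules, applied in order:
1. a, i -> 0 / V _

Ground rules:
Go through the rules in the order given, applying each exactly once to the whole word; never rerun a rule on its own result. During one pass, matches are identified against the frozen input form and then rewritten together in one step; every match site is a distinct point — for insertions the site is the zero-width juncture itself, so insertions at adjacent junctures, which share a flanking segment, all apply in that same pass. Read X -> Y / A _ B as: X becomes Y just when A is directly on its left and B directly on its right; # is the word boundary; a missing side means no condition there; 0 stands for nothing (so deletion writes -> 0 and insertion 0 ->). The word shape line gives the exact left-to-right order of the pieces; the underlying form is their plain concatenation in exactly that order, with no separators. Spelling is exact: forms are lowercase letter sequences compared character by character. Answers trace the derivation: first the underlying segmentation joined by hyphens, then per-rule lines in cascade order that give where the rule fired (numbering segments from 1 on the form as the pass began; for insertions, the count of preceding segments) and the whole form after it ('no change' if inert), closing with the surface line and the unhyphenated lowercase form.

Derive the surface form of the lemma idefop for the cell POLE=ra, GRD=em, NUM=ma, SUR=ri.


underlying: idefop-pi-a-be-rif
1. a, i -> 0 / V _: fires at position(s) 9: idefoppiberif
surface: idefoppiberif


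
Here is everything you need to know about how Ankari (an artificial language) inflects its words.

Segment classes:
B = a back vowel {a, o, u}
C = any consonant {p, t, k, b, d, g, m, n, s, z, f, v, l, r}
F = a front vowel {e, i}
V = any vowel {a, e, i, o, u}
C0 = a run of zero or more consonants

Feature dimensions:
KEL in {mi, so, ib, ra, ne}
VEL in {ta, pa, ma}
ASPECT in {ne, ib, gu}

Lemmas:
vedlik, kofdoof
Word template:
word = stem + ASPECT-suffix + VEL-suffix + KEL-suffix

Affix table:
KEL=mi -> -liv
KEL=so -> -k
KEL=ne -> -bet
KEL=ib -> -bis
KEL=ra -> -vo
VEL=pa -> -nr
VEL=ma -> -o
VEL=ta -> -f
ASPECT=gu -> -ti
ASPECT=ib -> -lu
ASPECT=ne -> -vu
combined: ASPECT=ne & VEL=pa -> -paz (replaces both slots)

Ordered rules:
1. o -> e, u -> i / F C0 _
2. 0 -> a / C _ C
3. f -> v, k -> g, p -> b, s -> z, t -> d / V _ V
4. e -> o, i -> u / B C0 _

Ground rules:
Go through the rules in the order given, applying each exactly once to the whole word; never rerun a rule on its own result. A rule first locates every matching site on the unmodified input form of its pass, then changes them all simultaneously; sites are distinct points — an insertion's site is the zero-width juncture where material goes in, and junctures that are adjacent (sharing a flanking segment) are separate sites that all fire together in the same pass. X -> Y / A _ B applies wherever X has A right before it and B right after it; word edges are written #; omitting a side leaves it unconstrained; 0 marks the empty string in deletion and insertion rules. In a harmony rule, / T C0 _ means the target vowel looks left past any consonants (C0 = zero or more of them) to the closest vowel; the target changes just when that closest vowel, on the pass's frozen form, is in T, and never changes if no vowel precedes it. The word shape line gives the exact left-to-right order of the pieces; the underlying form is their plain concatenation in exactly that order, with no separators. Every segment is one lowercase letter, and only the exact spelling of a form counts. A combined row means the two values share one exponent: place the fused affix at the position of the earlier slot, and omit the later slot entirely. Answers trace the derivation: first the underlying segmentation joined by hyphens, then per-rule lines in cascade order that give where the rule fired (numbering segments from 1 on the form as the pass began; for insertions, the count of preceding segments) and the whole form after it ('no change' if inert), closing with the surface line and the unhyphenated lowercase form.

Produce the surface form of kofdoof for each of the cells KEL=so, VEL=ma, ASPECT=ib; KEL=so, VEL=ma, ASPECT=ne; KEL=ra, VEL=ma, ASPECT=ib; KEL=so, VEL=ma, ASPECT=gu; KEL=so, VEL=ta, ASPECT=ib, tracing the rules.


cell KEL=so, VEL=ma, ASPECT=ib:
underlying: kofdoof-lu-o-k
1. o -> e, u -> i / F C0 _: no change
2. 0 -> a / C _ C: inserts after position(s) 3, 7: kofadoofaluok
3. f -> v, k -> g, p -> b, s -> z, t -> d / V _ V: fires at position(s) 3, 8: kovadoovaluok
4. e -> o, i -> u / B C0 _: no change
surface: kovadoovaluok

cell KEL=so, VEL=ma, ASPECT=ne:
underlying: kofdoof-vu-o-k
1. o -> e, u -> i / F C0 _: no change
2. 0 -> a / C _ C: inserts after position(s) 3, 7: kofadoofavuok
3. f -> v, k -> g, p -> b, s -> z, t -> d / V _ V: fires at position(s) 3, 8: kovadoovavuok
4. e -> o, i -> u / B C0 _: no change
surface: kovadoovavuok

cell KEL=ra, VEL=ma, ASPECT=ib:
underlying: kofdoof-lu-o-vo
1. o -> e, u -> i / F C0 _: no change
2. 0 -> a / C _ C: inserts after position(s) 3, 7: kofadoofaluovo
3. f -> v, k -> g, p -> b, s -> z, t -> d / V _ V: fires at position(s) 3, 8: kovadoovaluovo
4. e -> o, i -> u / B C0 _: no change
surface: kovadoovaluovo

cell KEL=so, VEL=ma, ASPECT=gu:
underlying: kofdoof-ti-o-k
1. o -> e, u -> i / F C0 _: fires at position(s) 10: kofdooftiek
2. 0 -> a / C _ C: inserts after position(s) 3, 7: kofadoofatiek
3. f -> v, k -> g, p -> b, s -> z, t -> d / V _ V: fires at position(s) 3, 8, 10: kovadoovadiek
4. e -> o, i -> u / B C0 _: fires at position(s) 11: kovadoovaduek
surface: kovadoovaduek

cell KEL=so, VEL=ta, ASPECT=ib:
underlying: kofdoof-lu-f-k
1. o -> e, u -> i / F C0 _: no change
2. 0 -> a / C _ C: inserts after position(s) 3, 7, 10: kofadoofalufak
3. f -> v, k -> g, p -> b, s -> z, t -> d / V _ V: fires at position(s) 3, 8, 12: kovadoovaluvak
4. e -> o, i -> u / B C0 _: no change
surface: kovadoovaluvak


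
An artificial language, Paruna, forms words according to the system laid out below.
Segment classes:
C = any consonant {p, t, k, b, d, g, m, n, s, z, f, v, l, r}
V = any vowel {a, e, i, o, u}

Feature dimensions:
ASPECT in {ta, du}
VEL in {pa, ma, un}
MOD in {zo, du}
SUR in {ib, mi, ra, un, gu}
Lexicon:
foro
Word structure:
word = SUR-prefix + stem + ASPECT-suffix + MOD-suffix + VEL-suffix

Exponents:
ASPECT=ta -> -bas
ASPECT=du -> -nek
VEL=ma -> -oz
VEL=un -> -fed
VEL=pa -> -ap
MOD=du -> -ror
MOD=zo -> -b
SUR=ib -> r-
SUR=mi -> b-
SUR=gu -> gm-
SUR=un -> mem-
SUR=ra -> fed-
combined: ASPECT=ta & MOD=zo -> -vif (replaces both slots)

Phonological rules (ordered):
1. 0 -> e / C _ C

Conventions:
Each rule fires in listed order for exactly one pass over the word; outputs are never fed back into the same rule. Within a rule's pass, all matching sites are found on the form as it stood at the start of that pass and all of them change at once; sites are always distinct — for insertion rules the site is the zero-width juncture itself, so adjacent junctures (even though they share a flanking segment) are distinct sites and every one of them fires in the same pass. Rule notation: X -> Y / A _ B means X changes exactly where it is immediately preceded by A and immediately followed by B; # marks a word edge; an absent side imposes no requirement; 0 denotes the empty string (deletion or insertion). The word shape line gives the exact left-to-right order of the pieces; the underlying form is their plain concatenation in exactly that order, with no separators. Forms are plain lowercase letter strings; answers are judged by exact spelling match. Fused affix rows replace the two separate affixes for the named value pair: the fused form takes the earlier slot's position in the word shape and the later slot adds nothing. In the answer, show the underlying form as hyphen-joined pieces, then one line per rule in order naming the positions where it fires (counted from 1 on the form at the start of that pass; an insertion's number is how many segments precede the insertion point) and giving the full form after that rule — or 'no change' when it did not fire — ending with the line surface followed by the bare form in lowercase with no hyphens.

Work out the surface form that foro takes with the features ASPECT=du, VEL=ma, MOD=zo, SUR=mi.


underlying: b-foro-nek-b-oz
1. 0 -> e / C _ C: inserts after position(s) 1, 8: beforonekeboz
surface: beforonekeboz


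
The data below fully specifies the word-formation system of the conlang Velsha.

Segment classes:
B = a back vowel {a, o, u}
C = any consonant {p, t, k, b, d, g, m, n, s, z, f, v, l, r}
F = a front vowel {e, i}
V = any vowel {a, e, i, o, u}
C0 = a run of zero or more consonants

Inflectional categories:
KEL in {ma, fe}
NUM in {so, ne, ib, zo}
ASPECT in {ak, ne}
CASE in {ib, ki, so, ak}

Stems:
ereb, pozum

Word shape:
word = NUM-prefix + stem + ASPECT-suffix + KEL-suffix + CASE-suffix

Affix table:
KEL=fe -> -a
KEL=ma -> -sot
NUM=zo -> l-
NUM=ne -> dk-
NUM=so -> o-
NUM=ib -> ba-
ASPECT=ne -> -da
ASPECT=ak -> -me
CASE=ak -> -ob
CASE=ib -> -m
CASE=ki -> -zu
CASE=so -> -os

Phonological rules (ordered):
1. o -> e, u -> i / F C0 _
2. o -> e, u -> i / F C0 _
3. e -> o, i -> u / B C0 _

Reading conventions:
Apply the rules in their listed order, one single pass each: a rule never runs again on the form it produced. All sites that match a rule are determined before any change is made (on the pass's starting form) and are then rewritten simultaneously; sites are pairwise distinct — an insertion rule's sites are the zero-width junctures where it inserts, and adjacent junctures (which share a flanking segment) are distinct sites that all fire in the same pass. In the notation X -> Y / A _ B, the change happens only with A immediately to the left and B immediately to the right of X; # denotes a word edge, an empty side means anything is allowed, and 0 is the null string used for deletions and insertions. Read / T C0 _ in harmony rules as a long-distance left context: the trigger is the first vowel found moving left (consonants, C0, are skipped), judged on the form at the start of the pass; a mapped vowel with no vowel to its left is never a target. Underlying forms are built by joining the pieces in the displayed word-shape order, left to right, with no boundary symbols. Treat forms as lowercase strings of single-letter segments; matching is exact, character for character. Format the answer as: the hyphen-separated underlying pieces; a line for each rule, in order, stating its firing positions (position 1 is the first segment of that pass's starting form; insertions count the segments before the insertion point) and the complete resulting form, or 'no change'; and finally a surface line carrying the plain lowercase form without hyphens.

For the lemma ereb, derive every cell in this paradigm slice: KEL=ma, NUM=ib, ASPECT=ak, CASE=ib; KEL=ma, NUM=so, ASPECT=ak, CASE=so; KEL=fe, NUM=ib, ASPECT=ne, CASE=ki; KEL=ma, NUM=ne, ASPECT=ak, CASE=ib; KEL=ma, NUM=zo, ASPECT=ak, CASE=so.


cell KEL=ma, NUM=ib, ASPECT=ak, CASE=ib:
underlying: ba-ereb-me-sot-m
1. o -> e, u -> i / F C0 _: fires at position(s) 10: baerebmesetm
2. o -> e, u -> i / F C0 _: no change
3. e -> o, i -> u / B C0 _: fires at position(s) 3: baorebmesetm
surface: baorebmesetm

cell KEL=ma, NUM=so, ASPECT=ak, CASE=so:
underlying: o-ereb-me-sot-os
1. o -> e, u -> i / F C0 _: fires at position(s) 9: oerebmesetos
2. o -> e, u -> i / F C0 _: fires at position(s) 11: oerebmesetes
3. e -> o, i -> u / B C0 _: fires at position(s) 2: oorebmesetes
surface: oorebmesetes

cell KEL=fe, NUM=ib, ASPECT=ne, CASE=ki:
underlying: ba-ereb-da-a-zu
1. o -> e, u -> i / F C0 _: no change
2. o -> e, u -> i / F C0 _: no change
3. e -> o, i -> u / B C0 _: fires at position(s) 3: baorebdaazu
surface: baorebdaazu

cell KEL=ma, NUM=ne, ASPECT=ak, CASE=ib:
underlying: dk-ereb-me-sot-m
1. o -> e, u -> i / F C0 _: fires at position(s) 10: dkerebmesetm
2. o -> e, u -> i / F C0 _: no change
3. e -> o, i -> u / B C0 _: no change
surface: dkerebmesetm

cell KEL=ma, NUM=zo, ASPECT=ak, CASE=so:
underlying: l-ereb-me-sot-os
1. o -> e, u -> i / F C0 _: fires at position(s) 9: lerebmesetos
2. o -> e, u -> i / F C0 _: fires at position(s) 11: lerebmesetes
3. e -> o, i -> u / B C0 _: no change
surface: lerebmesetes


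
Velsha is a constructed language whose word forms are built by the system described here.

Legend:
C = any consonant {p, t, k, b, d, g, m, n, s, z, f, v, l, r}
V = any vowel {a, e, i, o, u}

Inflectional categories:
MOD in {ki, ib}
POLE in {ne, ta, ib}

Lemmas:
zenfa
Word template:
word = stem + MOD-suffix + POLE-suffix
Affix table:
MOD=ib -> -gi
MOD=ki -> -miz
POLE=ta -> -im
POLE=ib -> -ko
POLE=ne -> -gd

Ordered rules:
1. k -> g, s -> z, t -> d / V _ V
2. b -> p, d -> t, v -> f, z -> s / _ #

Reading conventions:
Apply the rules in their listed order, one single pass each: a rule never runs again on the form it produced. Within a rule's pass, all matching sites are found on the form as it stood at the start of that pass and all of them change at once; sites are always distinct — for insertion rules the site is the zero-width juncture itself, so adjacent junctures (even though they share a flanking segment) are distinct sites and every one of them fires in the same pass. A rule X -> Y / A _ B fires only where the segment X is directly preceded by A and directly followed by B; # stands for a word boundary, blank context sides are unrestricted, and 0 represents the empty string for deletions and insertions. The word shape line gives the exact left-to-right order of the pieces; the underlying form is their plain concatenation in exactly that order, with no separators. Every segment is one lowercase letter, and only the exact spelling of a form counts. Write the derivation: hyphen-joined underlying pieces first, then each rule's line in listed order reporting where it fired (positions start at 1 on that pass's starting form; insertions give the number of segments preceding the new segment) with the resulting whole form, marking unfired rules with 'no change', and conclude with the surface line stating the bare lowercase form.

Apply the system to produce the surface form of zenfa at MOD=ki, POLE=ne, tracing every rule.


underlying: zenfa-miz-gd
1. k -> g, s -> z, t -> d / V _ V: no change
2. b -> p, d -> t, v -> f, z -> s / _ #: fires at position(s) 10: zenfamizgt
surface: zenfamizgt


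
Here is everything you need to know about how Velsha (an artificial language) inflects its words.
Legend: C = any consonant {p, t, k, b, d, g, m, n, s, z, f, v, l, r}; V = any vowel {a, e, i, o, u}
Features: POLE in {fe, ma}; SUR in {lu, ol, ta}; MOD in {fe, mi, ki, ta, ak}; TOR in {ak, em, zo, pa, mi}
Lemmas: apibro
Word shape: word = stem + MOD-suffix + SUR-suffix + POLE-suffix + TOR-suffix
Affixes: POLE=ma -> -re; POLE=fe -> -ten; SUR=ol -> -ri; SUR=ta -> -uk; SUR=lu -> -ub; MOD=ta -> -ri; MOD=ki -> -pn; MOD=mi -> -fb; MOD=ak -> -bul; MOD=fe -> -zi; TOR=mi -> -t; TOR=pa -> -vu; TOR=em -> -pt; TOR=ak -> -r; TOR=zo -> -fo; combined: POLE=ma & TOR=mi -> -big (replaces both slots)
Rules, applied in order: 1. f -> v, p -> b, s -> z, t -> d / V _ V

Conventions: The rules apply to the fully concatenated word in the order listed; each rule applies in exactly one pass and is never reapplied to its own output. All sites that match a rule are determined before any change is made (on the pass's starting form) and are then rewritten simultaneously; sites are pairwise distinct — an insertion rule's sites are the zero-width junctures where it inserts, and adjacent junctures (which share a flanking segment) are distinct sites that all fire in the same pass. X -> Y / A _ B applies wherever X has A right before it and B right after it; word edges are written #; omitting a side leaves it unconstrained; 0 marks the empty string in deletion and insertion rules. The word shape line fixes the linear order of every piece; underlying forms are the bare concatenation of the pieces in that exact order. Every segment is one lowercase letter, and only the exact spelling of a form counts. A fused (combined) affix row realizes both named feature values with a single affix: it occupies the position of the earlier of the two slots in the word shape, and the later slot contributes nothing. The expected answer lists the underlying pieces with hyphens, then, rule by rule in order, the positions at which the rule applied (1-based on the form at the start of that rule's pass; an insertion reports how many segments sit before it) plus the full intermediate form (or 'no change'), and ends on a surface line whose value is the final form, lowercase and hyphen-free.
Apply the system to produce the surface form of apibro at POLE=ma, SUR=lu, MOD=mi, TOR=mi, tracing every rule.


underlying: apibro-fb-ub-big
1. f -> v, p -> b, s -> z, t -> d / V _ V: fires at position(s) 2: abibrofbubbig
surface: abibrofbubbig


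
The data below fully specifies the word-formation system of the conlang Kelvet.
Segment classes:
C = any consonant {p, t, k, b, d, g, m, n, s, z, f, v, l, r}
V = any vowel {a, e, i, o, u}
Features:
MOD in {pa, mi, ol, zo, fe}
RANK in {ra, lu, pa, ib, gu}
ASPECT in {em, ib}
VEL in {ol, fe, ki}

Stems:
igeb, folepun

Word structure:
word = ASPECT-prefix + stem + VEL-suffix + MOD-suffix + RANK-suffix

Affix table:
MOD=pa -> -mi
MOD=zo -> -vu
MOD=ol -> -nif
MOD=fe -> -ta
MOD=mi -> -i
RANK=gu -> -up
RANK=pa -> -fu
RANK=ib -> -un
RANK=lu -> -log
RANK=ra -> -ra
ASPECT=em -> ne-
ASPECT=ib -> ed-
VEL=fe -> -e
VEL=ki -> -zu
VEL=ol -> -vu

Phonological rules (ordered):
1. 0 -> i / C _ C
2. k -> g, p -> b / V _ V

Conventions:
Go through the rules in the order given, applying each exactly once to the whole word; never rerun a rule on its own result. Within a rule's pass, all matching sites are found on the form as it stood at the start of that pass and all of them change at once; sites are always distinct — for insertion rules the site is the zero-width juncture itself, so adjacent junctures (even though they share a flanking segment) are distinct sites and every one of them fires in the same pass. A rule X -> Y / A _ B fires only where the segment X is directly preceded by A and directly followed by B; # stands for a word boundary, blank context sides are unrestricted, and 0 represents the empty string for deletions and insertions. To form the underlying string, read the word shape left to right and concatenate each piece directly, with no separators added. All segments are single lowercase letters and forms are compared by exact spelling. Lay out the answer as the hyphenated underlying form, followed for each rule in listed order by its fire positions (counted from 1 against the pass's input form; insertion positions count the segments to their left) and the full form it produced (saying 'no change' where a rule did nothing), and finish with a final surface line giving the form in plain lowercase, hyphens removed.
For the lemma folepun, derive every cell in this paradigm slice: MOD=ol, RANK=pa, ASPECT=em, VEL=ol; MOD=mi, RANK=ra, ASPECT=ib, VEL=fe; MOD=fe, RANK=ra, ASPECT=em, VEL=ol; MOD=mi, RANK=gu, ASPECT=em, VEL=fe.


cell MOD=ol, RANK=pa, ASPECT=em, VEL=ol:
underlying: ne-folepun-vu-nif-fu
1. 0 -> i / C _ C: inserts after position(s) 9, 14: nefolepunivunififu
2. k -> g, p -> b / V _ V: fires at position(s) 7: nefolebunivunififu
surface: nefolebunivunififu

cell MOD=mi, RANK=ra, ASPECT=ib, VEL=fe:
underlying: ed-folepun-e-i-ra
1. 0 -> i / C _ C: inserts after position(s) 2: edifolepuneira
2. k -> g, p -> b / V _ V: fires at position(s) 8: edifolebuneira
surface: edifolebuneira

cell MOD=fe, RANK=ra, ASPECT=em, VEL=ol:
underlying: ne-folepun-vu-ta-ra
1. 0 -> i / C _ C: inserts after position(s) 9: nefolepunivutara
2. k -> g, p -> b / V _ V: fires at position(s) 7: nefolebunivutara
surface: nefolebunivutara

cell MOD=mi, RANK=gu, ASPECT=em, VEL=fe:
underlying: ne-folepun-e-i-up
1. 0 -> i / C _ C: no change
2. k -> g, p -> b / V _ V: fires at position(s) 7: nefolebuneiup
surface: nefolebuneiup
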